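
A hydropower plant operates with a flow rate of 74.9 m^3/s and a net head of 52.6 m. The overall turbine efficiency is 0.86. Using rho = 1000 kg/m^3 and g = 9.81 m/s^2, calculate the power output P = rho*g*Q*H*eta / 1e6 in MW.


P = 1000 * 9.81 * 74.9 * 52.6 * 0.86 / 1e6 = 33.2380 MW


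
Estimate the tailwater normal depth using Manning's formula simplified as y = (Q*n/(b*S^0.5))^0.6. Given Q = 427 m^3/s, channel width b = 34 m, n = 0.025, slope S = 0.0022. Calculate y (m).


y = (427 * 0.025 / (34 * 0.0022^0.5))^0.6 = 3.1290 m


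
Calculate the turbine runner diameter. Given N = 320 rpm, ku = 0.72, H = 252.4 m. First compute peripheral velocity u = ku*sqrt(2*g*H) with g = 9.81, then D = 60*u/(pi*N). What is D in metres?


u = 0.72 * sqrt(2*9.81*252.4) = 50.6672 m/s
D = 60 * 50.6672 / (pi * 320) = 3.0240 m


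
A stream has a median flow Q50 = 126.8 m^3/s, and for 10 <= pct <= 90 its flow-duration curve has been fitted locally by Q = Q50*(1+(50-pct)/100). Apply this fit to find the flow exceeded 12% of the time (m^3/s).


Q = 126.8 * (1 + (50 - 12)/100) = 174.9840 m^3/s


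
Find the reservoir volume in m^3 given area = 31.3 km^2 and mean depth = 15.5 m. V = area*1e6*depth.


V = 31.3 * 1e6 * 15.5 = 4.8515e+08 m^3


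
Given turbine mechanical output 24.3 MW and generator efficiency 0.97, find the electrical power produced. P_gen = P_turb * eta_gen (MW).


P_gen = 24.3 * 0.97 = 23.5710 MW


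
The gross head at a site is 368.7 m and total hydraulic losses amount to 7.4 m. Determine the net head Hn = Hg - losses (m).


Hn = 368.7 - 7.4 = 361.3000 m


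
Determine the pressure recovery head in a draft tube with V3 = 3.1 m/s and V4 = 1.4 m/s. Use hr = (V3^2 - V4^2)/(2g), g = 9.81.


hr = (3.1^2 - 1.4^2) / (2*9.81) = 0.3899 m


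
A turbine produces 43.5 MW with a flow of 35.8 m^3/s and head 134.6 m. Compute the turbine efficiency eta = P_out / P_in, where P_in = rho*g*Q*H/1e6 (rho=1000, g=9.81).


P_in = 1000 * 9.81 * 35.8 * 134.6 / 1e6 = 47.2713 MW
eta = 43.5 / 47.2713 = 0.9202


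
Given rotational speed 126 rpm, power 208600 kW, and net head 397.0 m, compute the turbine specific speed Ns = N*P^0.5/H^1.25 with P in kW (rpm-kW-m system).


Ns = 126 * 208600^0.5 / 397.0^1.25 = 32.4743


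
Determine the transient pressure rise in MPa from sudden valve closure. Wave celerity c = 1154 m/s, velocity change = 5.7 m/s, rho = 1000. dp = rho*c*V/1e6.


dp = 1000 * 1154 * 5.7 / 1e6 = 6.5778 MPa


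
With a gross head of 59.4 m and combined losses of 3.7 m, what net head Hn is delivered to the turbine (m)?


Hn = 59.4 - 3.7 = 55.7000 m


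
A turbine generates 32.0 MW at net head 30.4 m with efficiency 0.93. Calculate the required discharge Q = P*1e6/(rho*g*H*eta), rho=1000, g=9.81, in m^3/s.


Q = 32.0 * 1e6 / (1000 * 9.81 * 30.4 * 0.93) = 115.3784 m^3/s


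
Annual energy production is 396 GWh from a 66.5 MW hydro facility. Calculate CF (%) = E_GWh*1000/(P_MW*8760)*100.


CF = 396 * 1000 / (66.5 * 8760) * 100 = 67.9782 %


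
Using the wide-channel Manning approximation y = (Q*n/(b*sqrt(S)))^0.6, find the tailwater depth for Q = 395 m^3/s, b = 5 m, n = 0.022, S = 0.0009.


y = (395 * 0.022 / (5 * 0.0009^0.5))^0.6 = 11.4224 m


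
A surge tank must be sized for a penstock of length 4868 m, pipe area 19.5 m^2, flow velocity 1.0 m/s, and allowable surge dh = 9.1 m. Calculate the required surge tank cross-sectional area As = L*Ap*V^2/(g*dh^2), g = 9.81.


As = 4868 * 19.5 * 1.0^2 / (9.81 * 9.1^2) = 116.8513 m^2


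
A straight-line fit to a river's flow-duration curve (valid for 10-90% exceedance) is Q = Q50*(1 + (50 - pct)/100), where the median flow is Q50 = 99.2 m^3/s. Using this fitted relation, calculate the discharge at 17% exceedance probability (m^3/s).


Q = 99.2 * (1 + (50 - 17)/100) = 131.9360 m^3/s


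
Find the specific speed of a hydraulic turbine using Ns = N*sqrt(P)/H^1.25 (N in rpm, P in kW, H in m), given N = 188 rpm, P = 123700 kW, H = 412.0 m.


Ns = 188 * 123700^0.5 / 412.0^1.25 = 35.6222


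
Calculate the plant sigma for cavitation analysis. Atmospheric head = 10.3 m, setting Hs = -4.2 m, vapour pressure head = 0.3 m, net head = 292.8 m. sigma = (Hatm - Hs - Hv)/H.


sigma = (10.3 - (-4.2) - 0.3) / 292.8 = 0.0485


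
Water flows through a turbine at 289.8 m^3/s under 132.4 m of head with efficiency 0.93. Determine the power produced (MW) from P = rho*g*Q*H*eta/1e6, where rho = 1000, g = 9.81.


P = 1000 * 9.81 * 289.8 * 132.4 * 0.93 / 1e6 = 350.0566 MW


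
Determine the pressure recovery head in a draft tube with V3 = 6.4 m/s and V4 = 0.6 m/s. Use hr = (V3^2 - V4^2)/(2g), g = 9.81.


hr = (6.4^2 - 0.6^2) / (2*9.81) = 2.0693 m


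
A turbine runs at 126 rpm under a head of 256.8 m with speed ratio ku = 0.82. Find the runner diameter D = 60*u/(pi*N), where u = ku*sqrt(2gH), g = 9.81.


u = 0.82 * sqrt(2*9.81*256.8) = 58.2051 m/s
D = 60 * 58.2051 / (pi * 126) = 8.8225 m


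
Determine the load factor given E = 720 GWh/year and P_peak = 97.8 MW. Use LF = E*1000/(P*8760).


LF = 720 * 1000 / (97.8 * 8760) = 0.8404


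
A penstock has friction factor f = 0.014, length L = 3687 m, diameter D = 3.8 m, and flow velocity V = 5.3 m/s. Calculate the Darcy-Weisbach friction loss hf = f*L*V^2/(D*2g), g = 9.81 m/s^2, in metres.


hf = 0.014 * 3687 * 5.3^2 / (3.8 * 2 * 9.81) = 19.4478 m


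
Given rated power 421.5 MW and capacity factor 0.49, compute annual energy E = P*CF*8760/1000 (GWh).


E = 421.5 * 0.49 * 8760 / 1000 = 1809.2466 GWh


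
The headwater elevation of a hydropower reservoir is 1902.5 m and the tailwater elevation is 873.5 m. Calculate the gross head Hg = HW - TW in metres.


Hg = 1902.5 - 873.5 = 1029.0000 m


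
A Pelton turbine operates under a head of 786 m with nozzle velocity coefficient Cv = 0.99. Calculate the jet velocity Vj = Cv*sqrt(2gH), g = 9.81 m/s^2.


Vj = 0.99 * sqrt(2*9.81*786) = 122.9408 m/s


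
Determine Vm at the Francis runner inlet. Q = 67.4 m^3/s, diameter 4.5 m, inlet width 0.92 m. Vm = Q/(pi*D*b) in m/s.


Vm = 67.4 / (pi * 4.5 * 0.92) = 5.1821 m/s


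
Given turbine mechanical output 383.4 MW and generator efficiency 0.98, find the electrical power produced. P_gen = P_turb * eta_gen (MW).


P_gen = 383.4 * 0.98 = 375.7320 MW


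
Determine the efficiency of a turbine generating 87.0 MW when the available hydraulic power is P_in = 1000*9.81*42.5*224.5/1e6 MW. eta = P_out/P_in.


P_in = 1000 * 9.81 * 42.5 * 224.5 / 1e6 = 93.5997 MW
eta = 87.0 / 93.5997 = 0.9295


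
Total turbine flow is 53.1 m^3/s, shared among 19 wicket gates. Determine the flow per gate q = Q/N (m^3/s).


q = 53.1 / 19 = 2.7947 m^3/s


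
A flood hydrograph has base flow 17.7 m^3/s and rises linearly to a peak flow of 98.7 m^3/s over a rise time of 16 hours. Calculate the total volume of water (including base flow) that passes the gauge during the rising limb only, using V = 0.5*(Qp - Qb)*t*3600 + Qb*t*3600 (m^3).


V = 0.5*(98.7 - 17.7)*16*3600 + 17.7*16*3600 = 3.3523e+06 m^3


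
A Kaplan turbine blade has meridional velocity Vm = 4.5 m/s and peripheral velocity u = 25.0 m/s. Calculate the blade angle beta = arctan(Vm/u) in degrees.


beta = arctan(4.5 / 25.0) = 10.2040 degrees


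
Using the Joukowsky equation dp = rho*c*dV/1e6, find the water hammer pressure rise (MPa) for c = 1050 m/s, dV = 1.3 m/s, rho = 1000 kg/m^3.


dp = 1000 * 1050 * 1.3 / 1e6 = 1.3650 MPa


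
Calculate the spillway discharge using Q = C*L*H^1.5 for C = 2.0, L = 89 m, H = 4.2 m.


Q = 2.0 * 89 * 4.2^1.5 = 1532.1241 m^3/s


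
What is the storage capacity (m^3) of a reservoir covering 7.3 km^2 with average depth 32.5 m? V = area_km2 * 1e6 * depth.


V = 7.3 * 1e6 * 32.5 = 2.3725e+08 m^3


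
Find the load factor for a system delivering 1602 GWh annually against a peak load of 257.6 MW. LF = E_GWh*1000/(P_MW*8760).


LF = 1602 * 1000 / (257.6 * 8760) = 0.7099


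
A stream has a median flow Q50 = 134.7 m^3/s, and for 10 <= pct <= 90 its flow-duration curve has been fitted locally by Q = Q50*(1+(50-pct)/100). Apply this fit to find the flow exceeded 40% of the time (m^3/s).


Q = 134.7 * (1 + (50 - 40)/100) = 148.1700 m^3/s


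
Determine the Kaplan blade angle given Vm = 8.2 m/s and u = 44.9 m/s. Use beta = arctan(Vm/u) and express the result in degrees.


beta = arctan(8.2 / 44.9) = 10.3498 degrees


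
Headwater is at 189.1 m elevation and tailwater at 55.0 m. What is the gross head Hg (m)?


Hg = 189.1 - 55.0 = 134.1000 m


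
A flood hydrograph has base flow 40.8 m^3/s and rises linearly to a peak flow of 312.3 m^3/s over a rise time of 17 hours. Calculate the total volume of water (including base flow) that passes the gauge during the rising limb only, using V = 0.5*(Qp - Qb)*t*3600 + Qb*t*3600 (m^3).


V = 0.5*(312.3 - 40.8)*17*3600 + 40.8*17*3600 = 1.0805e+07 m^3


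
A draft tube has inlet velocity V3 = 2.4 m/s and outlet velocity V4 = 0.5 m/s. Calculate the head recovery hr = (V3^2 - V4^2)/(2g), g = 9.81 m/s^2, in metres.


hr = (2.4^2 - 0.5^2) / (2*9.81) = 0.2808 m


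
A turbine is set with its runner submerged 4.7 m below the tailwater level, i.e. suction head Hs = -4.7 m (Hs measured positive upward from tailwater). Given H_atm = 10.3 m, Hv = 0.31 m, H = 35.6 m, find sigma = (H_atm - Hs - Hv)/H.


sigma = (10.3 - (-4.7) - 0.31) / 35.6 = 0.4126


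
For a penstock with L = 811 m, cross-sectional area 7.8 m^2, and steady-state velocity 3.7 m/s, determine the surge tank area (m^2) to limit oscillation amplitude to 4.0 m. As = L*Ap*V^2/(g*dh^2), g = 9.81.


As = 811 * 7.8 * 3.7^2 / (9.81 * 4.0^2) = 551.7342 m^2


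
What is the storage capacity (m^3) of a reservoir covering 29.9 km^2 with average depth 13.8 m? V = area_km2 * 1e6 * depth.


V = 29.9 * 1e6 * 13.8 = 4.1262e+08 m^3


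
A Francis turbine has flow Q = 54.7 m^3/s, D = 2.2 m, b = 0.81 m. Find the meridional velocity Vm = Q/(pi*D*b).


Vm = 54.7 / (pi * 2.2 * 0.81) = 9.7708 m/s


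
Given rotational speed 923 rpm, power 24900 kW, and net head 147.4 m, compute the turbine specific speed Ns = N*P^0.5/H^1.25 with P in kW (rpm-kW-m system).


Ns = 923 * 24900^0.5 / 147.4^1.25 = 283.5826


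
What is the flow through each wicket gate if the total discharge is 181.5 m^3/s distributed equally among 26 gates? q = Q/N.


q = 181.5 / 26 = 6.9808 m^3/s


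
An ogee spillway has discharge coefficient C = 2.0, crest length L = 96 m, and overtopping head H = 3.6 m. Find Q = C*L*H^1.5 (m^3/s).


Q = 2.0 * 96 * 3.6^1.5 = 1311.4598 m^3/s


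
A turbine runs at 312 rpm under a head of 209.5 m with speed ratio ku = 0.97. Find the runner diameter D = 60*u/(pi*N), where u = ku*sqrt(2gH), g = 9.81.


u = 0.97 * sqrt(2*9.81*209.5) = 62.1890 m/s
D = 60 * 62.1890 / (pi * 312) = 3.8068 m


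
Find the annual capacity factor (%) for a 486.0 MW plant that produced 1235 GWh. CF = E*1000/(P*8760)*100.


CF = 1235 * 1000 / (486.0 * 8760) * 100 = 29.0086 %


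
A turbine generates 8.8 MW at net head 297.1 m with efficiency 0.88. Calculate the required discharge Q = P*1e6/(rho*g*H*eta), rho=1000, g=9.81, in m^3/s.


Q = 8.8 * 1e6 / (1000 * 9.81 * 297.1 * 0.88) = 3.4311 m^3/s


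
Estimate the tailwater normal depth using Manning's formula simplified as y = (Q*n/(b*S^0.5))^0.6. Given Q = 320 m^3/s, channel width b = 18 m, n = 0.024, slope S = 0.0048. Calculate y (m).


y = (320 * 0.024 / (18 * 0.0048^0.5))^0.6 = 2.9763 m


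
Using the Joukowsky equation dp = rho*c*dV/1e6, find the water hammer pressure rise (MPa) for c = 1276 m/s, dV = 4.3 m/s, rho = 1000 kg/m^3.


dp = 1000 * 1276 * 4.3 / 1e6 = 5.4868 MPa


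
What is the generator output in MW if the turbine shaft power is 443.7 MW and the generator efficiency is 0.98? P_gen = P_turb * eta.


P_gen = 443.7 * 0.98 = 434.8260 MW


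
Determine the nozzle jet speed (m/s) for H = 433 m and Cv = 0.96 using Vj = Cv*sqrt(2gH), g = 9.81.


Vj = 0.96 * sqrt(2*9.81*433) = 88.4840 m/s


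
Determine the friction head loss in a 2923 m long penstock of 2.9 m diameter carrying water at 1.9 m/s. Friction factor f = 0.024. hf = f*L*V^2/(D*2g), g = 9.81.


hf = 0.024 * 2923 * 1.9^2 / (2.9 * 2 * 9.81) = 4.4509 m


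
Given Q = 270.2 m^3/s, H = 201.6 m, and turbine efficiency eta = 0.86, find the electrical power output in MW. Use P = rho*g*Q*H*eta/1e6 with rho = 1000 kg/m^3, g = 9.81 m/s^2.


P = 1000 * 9.81 * 270.2 * 201.6 * 0.86 / 1e6 = 459.5612 MW


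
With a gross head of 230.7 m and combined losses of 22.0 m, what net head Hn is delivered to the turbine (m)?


Hn = 230.7 - 22.0 = 208.7000 m


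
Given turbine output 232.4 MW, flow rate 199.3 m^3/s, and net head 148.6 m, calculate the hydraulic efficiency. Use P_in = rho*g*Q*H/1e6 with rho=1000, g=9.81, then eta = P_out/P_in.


P_in = 1000 * 9.81 * 199.3 * 148.6 / 1e6 = 290.5328 MW
eta = 232.4 / 290.5328 = 0.7999


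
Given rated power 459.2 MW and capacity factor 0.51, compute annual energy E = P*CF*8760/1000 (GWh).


E = 459.2 * 0.51 * 8760 / 1000 = 2051.5219 GWh


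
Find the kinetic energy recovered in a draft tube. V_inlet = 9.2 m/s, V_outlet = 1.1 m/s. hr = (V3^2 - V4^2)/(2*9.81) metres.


hr = (9.2^2 - 1.1^2) / (2*9.81) = 4.2523 m


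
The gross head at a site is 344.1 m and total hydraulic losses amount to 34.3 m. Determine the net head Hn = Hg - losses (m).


Hn = 344.1 - 34.3 = 309.8000 m


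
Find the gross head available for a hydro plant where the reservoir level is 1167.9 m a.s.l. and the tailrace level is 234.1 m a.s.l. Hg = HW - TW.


Hg = 1167.9 - 234.1 = 933.8000 m


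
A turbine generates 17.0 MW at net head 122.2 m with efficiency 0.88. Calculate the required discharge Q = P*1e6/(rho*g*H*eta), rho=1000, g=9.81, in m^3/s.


Q = 17.0 * 1e6 / (1000 * 9.81 * 122.2 * 0.88) = 16.1148 m^3/s


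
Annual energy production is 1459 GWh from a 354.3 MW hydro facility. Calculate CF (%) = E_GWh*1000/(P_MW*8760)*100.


CF = 1459 * 1000 / (354.3 * 8760) * 100 = 47.0089 %


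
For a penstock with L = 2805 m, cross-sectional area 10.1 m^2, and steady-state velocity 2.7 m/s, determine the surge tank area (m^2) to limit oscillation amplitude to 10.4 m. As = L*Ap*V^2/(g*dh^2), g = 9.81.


As = 2805 * 10.1 * 2.7^2 / (9.81 * 10.4^2) = 194.6463 m^2


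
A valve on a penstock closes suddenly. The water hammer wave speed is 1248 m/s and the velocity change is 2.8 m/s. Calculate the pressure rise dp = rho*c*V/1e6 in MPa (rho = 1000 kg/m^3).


dp = 1000 * 1248 * 2.8 / 1e6 = 3.4944 MPa


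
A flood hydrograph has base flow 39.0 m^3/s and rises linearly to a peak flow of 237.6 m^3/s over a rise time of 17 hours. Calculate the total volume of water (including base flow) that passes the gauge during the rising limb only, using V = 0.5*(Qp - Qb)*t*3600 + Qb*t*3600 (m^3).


V = 0.5*(237.6 - 39.0)*17*3600 + 39.0*17*3600 = 8.4640e+06 m^3


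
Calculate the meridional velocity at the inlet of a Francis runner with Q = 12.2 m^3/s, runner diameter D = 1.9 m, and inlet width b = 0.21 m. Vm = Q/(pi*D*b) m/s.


Vm = 12.2 / (pi * 1.9 * 0.21) = 9.7328 m/s


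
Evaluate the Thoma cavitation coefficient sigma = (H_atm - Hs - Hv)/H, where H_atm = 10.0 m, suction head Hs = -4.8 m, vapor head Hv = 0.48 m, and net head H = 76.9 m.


sigma = (10.0 - (-4.8) - 0.48) / 76.9 = 0.1862


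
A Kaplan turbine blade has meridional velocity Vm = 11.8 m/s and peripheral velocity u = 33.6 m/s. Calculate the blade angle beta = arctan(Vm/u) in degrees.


beta = arctan(11.8 / 33.6) = 19.3508 degrees


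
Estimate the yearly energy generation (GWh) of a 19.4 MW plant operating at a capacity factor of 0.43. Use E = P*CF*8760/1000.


E = 19.4 * 0.43 * 8760 / 1000 = 73.0759 GWh


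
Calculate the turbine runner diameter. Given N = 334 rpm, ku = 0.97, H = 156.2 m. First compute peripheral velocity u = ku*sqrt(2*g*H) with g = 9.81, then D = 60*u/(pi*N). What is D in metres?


u = 0.97 * sqrt(2*9.81*156.2) = 53.6985 m/s
D = 60 * 53.6985 / (pi * 334) = 3.0706 m


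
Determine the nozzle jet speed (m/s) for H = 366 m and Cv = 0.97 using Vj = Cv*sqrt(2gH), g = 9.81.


Vj = 0.97 * sqrt(2*9.81*366) = 82.1981 m/s


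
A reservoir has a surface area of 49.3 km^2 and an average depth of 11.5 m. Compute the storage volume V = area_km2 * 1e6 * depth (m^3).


V = 49.3 * 1e6 * 11.5 = 5.6695e+08 m^3


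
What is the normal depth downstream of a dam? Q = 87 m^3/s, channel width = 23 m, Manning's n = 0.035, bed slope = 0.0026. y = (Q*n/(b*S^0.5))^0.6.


y = (87 * 0.035 / (23 * 0.0026^0.5))^0.6 = 1.7727 m


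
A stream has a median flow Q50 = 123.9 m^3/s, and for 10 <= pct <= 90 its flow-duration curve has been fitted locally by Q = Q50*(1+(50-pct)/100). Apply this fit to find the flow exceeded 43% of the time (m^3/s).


Q = 123.9 * (1 + (50 - 43)/100) = 132.5730 m^3/s


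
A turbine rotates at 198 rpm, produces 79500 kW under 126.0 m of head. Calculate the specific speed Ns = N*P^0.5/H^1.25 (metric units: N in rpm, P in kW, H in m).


Ns = 198 * 79500^0.5 / 126.0^1.25 = 132.2469


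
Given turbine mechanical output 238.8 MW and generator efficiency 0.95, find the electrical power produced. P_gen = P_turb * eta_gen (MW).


P_gen = 238.8 * 0.95 = 226.8600 MW


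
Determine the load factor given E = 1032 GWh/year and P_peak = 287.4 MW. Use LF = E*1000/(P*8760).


LF = 1032 * 1000 / (287.4 * 8760) = 0.4099


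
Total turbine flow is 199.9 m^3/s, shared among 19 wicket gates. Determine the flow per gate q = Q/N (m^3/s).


q = 199.9 / 19 = 10.5211 m^3/s


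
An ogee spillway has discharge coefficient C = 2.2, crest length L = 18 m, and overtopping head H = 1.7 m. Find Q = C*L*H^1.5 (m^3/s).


Q = 2.2 * 18 * 1.7^1.5 = 87.7745 m^3/s


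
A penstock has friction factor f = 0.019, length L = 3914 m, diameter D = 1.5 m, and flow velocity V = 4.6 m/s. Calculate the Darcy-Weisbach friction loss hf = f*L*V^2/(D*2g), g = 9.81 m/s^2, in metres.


hf = 0.019 * 3914 * 4.6^2 / (1.5 * 2 * 9.81) = 53.4687 m


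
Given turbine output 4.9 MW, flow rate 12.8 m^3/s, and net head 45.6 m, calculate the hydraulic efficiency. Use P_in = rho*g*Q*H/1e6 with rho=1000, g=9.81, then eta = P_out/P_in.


P_in = 1000 * 9.81 * 12.8 * 45.6 / 1e6 = 5.7259 MW
eta = 4.9 / 5.7259 = 0.8558


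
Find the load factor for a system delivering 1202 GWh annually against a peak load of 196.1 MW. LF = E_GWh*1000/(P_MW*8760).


LF = 1202 * 1000 / (196.1 * 8760) = 0.6997


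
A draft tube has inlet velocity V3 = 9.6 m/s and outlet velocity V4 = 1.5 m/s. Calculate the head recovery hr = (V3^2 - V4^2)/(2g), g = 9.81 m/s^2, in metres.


hr = (9.6^2 - 1.5^2) / (2*9.81) = 4.5826 m


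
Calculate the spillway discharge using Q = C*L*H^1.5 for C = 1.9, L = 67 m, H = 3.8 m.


Q = 1.9 * 67 * 3.8^1.5 = 942.9829 m^3/s


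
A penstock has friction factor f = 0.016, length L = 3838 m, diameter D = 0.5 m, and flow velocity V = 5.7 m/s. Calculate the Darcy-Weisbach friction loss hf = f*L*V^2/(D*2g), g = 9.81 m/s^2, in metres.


hf = 0.016 * 3838 * 5.7^2 / (0.5 * 2 * 9.81) = 203.3788 m


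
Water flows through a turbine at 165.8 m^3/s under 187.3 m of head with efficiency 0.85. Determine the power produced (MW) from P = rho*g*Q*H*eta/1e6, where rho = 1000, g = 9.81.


P = 1000 * 9.81 * 165.8 * 187.3 * 0.85 / 1e6 = 258.9466 MW


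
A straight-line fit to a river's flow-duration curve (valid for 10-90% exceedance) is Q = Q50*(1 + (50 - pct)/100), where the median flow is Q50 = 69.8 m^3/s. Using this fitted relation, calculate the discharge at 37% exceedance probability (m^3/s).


Q = 69.8 * (1 + (50 - 37)/100) = 78.8740 m^3/s


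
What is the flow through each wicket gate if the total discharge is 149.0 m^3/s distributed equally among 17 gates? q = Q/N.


q = 149.0 / 17 = 8.7647 m^3/s


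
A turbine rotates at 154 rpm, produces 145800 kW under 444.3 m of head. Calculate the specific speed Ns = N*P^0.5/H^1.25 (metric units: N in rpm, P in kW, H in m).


Ns = 154 * 145800^0.5 / 444.3^1.25 = 28.8273


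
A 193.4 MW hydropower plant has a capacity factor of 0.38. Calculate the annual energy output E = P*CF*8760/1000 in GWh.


E = 193.4 * 0.38 * 8760 / 1000 = 643.7899 GWh


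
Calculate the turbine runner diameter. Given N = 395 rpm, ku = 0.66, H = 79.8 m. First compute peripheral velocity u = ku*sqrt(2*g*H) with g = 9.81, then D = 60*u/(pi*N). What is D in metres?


u = 0.66 * sqrt(2*9.81*79.8) = 26.1153 m/s
D = 60 * 26.1153 / (pi * 395) = 1.2627 m


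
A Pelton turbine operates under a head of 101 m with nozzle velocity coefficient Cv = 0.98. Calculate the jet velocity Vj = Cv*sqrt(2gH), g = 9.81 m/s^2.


Vj = 0.98 * sqrt(2*9.81*101) = 43.6251 m/s


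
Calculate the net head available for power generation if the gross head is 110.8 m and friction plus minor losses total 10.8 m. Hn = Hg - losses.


Hn = 110.8 - 10.8 = 100.0000 m


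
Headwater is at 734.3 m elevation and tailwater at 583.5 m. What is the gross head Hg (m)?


Hg = 734.3 - 583.5 = 150.8000 m


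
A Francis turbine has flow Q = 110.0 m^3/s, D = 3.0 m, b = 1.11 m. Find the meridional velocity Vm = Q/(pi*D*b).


Vm = 110.0 / (pi * 3.0 * 1.11) = 10.5147 m/s


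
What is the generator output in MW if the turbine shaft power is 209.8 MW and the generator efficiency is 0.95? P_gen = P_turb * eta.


P_gen = 209.8 * 0.95 = 199.3100 MW


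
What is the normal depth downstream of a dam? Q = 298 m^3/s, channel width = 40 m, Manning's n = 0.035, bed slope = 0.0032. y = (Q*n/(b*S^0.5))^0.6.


y = (298 * 0.035 / (40 * 0.0032^0.5))^0.6 = 2.5014 m


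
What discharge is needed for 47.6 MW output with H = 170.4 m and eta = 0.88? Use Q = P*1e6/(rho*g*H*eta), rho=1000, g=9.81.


Q = 47.6 * 1e6 / (1000 * 9.81 * 170.4 * 0.88) = 32.3583 m^3/s


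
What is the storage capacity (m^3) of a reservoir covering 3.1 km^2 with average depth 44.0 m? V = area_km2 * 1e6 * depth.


V = 3.1 * 1e6 * 44.0 = 1.3640e+08 m^3


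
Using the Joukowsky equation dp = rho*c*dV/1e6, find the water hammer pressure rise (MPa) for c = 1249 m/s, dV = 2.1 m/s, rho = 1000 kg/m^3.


dp = 1000 * 1249 * 2.1 / 1e6 = 2.6229 MPa


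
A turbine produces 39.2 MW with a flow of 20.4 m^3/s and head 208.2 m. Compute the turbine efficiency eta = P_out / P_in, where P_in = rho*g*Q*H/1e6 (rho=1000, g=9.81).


P_in = 1000 * 9.81 * 20.4 * 208.2 / 1e6 = 41.6658 MW
eta = 39.2 / 41.6658 = 0.9408


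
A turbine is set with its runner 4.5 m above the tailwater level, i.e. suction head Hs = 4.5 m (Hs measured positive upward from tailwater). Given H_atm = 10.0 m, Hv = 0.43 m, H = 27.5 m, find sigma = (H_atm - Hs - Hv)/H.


sigma = (10.0 - 4.5 - 0.43) / 27.5 = 0.1844


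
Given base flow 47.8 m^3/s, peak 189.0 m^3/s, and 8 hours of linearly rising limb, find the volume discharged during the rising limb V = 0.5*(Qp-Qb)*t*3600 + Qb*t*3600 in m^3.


V = 0.5*(189.0 - 47.8)*8*3600 + 47.8*8*3600 = 3.4099e+06 m^3


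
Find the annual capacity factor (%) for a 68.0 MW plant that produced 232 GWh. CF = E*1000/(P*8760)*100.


CF = 232 * 1000 / (68.0 * 8760) * 100 = 38.9471 %


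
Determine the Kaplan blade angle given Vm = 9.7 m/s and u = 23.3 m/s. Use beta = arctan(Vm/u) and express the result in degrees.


beta = arctan(9.7 / 23.3) = 22.6024 degrees


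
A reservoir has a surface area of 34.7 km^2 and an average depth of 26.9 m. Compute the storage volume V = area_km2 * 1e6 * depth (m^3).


V = 34.7 * 1e6 * 26.9 = 9.3343e+08 m^3


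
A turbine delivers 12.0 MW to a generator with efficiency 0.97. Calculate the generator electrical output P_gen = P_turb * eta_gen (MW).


P_gen = 12.0 * 0.97 = 11.6400 MW


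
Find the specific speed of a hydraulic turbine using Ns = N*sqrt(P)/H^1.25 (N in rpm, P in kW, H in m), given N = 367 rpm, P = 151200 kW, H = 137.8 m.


Ns = 367 * 151200^0.5 / 137.8^1.25 = 302.2598


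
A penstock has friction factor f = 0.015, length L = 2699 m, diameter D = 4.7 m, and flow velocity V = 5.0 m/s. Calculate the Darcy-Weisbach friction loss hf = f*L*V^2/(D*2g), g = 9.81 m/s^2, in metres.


hf = 0.015 * 2699 * 5.0^2 / (4.7 * 2 * 9.81) = 10.9758 m


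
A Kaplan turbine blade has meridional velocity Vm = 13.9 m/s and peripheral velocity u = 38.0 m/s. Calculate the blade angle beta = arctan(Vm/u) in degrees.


beta = arctan(13.9 / 38.0) = 20.0920 degrees


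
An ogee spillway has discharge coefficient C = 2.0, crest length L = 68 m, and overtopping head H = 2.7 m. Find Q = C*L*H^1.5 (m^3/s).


Q = 2.0 * 68 * 2.7^1.5 = 603.3712 m^3/s


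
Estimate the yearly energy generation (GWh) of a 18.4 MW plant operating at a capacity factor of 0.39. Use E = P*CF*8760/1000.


E = 18.4 * 0.39 * 8760 / 1000 = 62.8618 GWh


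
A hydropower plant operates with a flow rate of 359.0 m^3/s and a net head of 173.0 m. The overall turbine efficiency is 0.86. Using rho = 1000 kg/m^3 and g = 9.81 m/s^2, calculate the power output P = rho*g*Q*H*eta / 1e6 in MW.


P = 1000 * 9.81 * 359.0 * 173.0 * 0.86 / 1e6 = 523.9719 MW


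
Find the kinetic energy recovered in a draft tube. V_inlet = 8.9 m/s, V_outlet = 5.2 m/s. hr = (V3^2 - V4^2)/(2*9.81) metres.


hr = (8.9^2 - 5.2^2) / (2*9.81) = 2.6590 m


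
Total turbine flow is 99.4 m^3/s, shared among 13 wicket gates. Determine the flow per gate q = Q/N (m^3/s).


q = 99.4 / 13 = 7.6462 m^3/s


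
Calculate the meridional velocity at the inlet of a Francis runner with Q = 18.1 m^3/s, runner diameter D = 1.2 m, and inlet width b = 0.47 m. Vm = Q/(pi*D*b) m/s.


Vm = 18.1 / (pi * 1.2 * 0.47) = 10.2153 m/s


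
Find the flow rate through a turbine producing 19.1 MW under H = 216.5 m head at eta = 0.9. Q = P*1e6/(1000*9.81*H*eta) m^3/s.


Q = 19.1 * 1e6 / (1000 * 9.81 * 216.5 * 0.9) = 9.9923 m^3/s


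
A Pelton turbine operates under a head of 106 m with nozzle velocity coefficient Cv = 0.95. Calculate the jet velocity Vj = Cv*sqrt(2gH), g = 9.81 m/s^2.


Vj = 0.95 * sqrt(2*9.81*106) = 43.3237 m/s


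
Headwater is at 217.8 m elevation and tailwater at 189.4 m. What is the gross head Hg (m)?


Hg = 217.8 - 189.4 = 28.4000 m


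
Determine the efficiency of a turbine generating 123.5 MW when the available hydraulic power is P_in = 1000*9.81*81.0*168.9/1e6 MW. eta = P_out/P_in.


P_in = 1000 * 9.81 * 81.0 * 168.9 / 1e6 = 134.2096 MW
eta = 123.5 / 134.2096 = 0.9202


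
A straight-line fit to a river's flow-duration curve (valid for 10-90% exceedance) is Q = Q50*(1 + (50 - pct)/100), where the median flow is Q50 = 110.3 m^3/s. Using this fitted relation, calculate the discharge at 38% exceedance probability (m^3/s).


Q = 110.3 * (1 + (50 - 38)/100) = 123.5360 m^3/s


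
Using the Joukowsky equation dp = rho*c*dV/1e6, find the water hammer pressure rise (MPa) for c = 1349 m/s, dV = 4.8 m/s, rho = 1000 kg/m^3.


dp = 1000 * 1349 * 4.8 / 1e6 = 6.4752 MPa


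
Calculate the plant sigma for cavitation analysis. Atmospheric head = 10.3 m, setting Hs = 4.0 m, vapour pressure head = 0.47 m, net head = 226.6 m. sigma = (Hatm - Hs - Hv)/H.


sigma = (10.3 - 4.0 - 0.47) / 226.6 = 0.0257


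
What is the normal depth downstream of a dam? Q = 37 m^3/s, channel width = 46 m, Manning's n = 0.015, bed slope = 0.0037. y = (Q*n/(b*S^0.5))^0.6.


y = (37 * 0.015 / (46 * 0.0037^0.5))^0.6 = 0.3788 m


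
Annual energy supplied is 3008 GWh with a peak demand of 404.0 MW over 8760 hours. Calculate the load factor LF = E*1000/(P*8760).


LF = 3008 * 1000 / (404.0 * 8760) = 0.8499


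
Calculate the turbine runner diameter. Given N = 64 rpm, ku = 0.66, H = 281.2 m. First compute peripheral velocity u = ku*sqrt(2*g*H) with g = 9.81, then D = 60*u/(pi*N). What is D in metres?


u = 0.66 * sqrt(2*9.81*281.2) = 49.0231 m/s
D = 60 * 49.0231 / (pi * 64) = 14.6293 m


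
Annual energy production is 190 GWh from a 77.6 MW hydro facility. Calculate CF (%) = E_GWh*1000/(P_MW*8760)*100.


CF = 190 * 1000 / (77.6 * 8760) * 100 = 27.9504 %


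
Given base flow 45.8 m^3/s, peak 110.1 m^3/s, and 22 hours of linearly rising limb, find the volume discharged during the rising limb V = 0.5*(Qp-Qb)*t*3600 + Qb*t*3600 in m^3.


V = 0.5*(110.1 - 45.8)*22*3600 + 45.8*22*3600 = 6.1736e+06 m^3


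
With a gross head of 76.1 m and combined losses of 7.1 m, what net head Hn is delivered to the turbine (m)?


Hn = 76.1 - 7.1 = 69.0000 m


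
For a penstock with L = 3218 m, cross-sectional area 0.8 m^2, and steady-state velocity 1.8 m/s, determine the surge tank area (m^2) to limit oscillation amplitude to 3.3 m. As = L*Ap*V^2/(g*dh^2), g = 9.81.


As = 3218 * 0.8 * 1.8^2 / (9.81 * 3.3^2) = 78.0772 m^2


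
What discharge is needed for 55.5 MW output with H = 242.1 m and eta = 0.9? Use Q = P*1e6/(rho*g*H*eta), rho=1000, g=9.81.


Q = 55.5 * 1e6 / (1000 * 9.81 * 242.1 * 0.9) = 25.9649 m^3/s


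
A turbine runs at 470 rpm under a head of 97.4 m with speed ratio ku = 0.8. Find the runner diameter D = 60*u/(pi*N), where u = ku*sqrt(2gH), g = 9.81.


u = 0.8 * sqrt(2*9.81*97.4) = 34.9719 m/s
D = 60 * 34.9719 / (pi * 470) = 1.4211 m


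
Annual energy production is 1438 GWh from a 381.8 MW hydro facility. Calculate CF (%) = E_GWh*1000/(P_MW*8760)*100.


CF = 1438 * 1000 / (381.8 * 8760) * 100 = 42.9951 %


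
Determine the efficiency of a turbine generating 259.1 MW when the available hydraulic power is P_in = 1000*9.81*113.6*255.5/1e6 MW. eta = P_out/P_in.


P_in = 1000 * 9.81 * 113.6 * 255.5 / 1e6 = 284.7333 MW
eta = 259.1 / 284.7333 = 0.9100


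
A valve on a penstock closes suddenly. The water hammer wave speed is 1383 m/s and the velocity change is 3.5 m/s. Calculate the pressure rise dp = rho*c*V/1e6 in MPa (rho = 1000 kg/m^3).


dp = 1000 * 1383 * 3.5 / 1e6 = 4.8405 MPa


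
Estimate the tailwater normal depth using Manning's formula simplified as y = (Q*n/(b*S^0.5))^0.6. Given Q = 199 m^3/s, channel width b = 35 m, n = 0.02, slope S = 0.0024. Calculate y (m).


y = (199 * 0.02 / (35 * 0.0024^0.5))^0.6 = 1.6574 m


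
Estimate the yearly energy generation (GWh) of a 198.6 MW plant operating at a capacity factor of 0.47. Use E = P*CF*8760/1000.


E = 198.6 * 0.47 * 8760 / 1000 = 817.6759 GWh


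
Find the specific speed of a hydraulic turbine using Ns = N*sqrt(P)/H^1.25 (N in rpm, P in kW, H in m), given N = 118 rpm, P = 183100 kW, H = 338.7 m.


Ns = 118 * 183100^0.5 / 338.7^1.25 = 34.7502


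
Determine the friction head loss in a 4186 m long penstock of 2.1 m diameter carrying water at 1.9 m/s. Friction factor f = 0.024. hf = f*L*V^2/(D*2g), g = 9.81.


hf = 0.024 * 4186 * 1.9^2 / (2.1 * 2 * 9.81) = 8.8024 m


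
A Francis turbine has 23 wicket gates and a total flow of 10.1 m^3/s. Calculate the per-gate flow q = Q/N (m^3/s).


q = 10.1 / 23 = 0.4391 m^3/s


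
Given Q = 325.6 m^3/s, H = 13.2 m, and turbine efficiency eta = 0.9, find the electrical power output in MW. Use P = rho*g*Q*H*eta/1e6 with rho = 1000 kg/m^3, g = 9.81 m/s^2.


P = 1000 * 9.81 * 325.6 * 13.2 * 0.9 / 1e6 = 37.9463 MW


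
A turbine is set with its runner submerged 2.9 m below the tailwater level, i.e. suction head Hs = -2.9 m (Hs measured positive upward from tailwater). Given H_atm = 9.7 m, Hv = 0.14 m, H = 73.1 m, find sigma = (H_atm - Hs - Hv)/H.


sigma = (9.7 - (-2.9) - 0.14) / 73.1 = 0.1705


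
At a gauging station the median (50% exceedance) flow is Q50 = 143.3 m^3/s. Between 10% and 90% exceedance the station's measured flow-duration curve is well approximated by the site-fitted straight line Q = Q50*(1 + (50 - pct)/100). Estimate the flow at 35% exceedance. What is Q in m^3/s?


Q = 143.3 * (1 + (50 - 35)/100) = 164.7950 m^3/s


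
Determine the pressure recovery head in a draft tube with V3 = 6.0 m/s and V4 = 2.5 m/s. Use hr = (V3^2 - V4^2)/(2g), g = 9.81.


hr = (6.0^2 - 2.5^2) / (2*9.81) = 1.5163 m


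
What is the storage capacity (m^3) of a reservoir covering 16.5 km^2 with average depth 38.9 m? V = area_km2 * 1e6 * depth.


V = 16.5 * 1e6 * 38.9 = 6.4185e+08 m^3


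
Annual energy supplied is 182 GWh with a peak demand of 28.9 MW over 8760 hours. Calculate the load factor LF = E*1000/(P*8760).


LF = 182 * 1000 / (28.9 * 8760) = 0.7189


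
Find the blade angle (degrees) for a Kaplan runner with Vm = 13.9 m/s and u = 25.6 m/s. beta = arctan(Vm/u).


beta = arctan(13.9 / 25.6) = 28.5006 degrees


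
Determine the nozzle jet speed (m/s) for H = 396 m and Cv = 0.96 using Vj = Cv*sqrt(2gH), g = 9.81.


Vj = 0.96 * sqrt(2*9.81*396) = 84.6191 m/s


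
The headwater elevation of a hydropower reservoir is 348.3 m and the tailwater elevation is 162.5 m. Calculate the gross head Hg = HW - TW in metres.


Hg = 348.3 - 162.5 = 185.8000 m


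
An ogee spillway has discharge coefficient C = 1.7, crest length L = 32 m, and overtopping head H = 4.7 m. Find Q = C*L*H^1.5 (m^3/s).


Q = 1.7 * 32 * 4.7^1.5 = 554.3010 m^3/s


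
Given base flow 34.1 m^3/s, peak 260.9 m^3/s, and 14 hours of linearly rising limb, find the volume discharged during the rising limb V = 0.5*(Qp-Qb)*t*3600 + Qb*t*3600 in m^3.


V = 0.5*(260.9 - 34.1)*14*3600 + 34.1*14*3600 = 7.4340e+06 m^3


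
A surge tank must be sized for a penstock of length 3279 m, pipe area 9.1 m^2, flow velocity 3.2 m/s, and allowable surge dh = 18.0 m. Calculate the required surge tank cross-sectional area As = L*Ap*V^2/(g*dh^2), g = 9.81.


As = 3279 * 9.1 * 3.2^2 / (9.81 * 18.0^2) = 96.1322 m^2


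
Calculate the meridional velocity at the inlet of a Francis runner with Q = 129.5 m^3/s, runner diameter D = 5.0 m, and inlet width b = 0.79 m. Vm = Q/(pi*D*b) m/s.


Vm = 129.5 / (pi * 5.0 * 0.79) = 10.4357 m/s


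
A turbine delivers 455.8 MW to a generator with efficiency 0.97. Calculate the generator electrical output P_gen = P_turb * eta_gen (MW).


P_gen = 455.8 * 0.97 = 442.1260 MW


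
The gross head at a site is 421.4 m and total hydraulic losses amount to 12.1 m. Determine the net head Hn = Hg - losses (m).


Hn = 421.4 - 12.1 = 409.3000 m


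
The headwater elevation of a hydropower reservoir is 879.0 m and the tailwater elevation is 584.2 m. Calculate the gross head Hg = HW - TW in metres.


Hg = 879.0 - 584.2 = 294.8000 m


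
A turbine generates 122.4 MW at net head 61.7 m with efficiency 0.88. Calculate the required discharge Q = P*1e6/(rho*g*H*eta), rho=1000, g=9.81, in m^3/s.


Q = 122.4 * 1e6 / (1000 * 9.81 * 61.7 * 0.88) = 229.7971 m^3/s


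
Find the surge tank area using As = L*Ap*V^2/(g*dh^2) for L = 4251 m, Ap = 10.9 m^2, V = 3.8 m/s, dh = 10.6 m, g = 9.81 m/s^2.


As = 4251 * 10.9 * 3.8^2 / (9.81 * 10.6^2) = 607.0215 m^2


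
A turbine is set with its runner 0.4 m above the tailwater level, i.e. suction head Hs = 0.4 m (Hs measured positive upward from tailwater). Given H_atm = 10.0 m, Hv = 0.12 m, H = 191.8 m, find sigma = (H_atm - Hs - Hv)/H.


sigma = (10.0 - 0.4 - 0.12) / 191.8 = 0.0494


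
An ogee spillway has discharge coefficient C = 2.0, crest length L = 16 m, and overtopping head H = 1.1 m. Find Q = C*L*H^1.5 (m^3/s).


Q = 2.0 * 16 * 1.1^1.5 = 36.9181 m^3/s


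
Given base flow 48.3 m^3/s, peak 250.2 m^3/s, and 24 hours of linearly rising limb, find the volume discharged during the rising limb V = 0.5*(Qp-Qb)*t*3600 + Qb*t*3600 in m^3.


V = 0.5*(250.2 - 48.3)*24*3600 + 48.3*24*3600 = 1.2895e+07 m^3


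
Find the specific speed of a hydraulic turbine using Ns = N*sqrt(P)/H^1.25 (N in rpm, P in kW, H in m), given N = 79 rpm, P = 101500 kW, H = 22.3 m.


Ns = 79 * 101500^0.5 / 22.3^1.25 = 519.3726


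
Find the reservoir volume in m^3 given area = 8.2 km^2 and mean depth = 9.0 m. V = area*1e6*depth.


V = 8.2 * 1e6 * 9.0 = 7.3800e+07 m^3


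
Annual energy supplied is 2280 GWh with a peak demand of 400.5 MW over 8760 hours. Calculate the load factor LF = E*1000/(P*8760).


LF = 2280 * 1000 / (400.5 * 8760) = 0.6499


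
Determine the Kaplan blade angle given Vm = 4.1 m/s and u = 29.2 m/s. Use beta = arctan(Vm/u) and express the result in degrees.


beta = arctan(4.1 / 29.2) = 7.9927 degrees


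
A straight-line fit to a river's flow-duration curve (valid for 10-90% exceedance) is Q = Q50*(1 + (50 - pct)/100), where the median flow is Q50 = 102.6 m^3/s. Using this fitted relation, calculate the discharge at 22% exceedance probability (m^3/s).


Q = 102.6 * (1 + (50 - 22)/100) = 131.3280 m^3/s


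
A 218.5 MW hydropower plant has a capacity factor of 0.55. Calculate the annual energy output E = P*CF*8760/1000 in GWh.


E = 218.5 * 0.55 * 8760 / 1000 = 1052.7330 GWh


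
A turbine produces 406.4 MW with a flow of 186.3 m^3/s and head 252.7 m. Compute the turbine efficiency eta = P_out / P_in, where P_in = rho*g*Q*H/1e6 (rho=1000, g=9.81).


P_in = 1000 * 9.81 * 186.3 * 252.7 / 1e6 = 461.8353 MW
eta = 406.4 / 461.8353 = 0.8800


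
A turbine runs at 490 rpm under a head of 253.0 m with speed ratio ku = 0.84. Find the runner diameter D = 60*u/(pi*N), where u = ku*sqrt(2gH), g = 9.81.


u = 0.84 * sqrt(2*9.81*253.0) = 59.1819 m/s
D = 60 * 59.1819 / (pi * 490) = 2.3067 m


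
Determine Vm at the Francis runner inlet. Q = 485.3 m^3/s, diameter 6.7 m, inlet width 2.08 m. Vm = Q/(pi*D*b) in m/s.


Vm = 485.3 / (pi * 6.7 * 2.08) = 11.0847 m/s


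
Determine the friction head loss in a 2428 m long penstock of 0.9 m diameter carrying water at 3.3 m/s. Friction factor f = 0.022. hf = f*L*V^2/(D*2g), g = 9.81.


hf = 0.022 * 2428 * 3.3^2 / (0.9 * 2 * 9.81) = 32.9426 m


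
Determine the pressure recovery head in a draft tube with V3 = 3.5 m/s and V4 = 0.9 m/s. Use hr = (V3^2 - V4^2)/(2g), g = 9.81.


hr = (3.5^2 - 0.9^2) / (2*9.81) = 0.5831 m


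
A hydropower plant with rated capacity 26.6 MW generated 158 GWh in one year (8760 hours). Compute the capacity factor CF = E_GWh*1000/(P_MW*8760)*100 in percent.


CF = 158 * 1000 / (26.6 * 8760) * 100 = 67.8065 %


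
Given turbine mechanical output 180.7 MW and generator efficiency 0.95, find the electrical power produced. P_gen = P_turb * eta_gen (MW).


P_gen = 180.7 * 0.95 = 171.6650 MW


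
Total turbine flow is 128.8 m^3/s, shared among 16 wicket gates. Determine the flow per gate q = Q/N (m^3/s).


q = 128.8 / 16 = 8.0500 m^3/s


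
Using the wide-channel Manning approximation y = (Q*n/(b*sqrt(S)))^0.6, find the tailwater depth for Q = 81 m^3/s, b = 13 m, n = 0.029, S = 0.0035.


y = (81 * 0.029 / (13 * 0.0035^0.5))^0.6 = 1.9541 m


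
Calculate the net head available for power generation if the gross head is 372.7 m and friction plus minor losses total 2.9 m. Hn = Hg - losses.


Hn = 372.7 - 2.9 = 369.8000 m


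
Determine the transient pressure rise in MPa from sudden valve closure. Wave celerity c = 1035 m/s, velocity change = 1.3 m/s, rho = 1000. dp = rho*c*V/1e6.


dp = 1000 * 1035 * 1.3 / 1e6 = 1.3455 MPa


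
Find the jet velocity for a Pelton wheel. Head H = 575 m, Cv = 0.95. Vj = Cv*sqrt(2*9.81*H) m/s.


Vj = 0.95 * sqrt(2*9.81*575) = 100.9037 m/s


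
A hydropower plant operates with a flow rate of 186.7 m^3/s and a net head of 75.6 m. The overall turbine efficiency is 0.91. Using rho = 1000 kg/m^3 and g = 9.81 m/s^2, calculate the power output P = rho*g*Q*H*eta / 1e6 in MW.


P = 1000 * 9.81 * 186.7 * 75.6 * 0.91 / 1e6 = 126.0017 MW


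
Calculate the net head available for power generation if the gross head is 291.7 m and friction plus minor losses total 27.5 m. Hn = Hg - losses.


Hn = 291.7 - 27.5 = 264.2000 m
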